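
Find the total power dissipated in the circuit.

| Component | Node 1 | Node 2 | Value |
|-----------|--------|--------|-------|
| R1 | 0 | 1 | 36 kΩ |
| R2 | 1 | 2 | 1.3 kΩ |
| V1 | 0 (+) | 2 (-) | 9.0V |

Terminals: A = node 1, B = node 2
Nodal analysis, taking node 2 as the 0 V reference.
Source V1 fixes V_0 = 9 V.
KCL at each unknown node (sum of currents leaving = 0; resistances in Ω):
  Node 1: (V_1 - 9)/36000 + (V_1 - 0)/1300 = 0
Collecting terms: 0.000797 × V_1 = 0.00025  =>  V_1 = 0.3137 V
Power in each resistor, P = (ΔV)²/R:
  P_R1 = (9 - 0.3137)²/36000 = 0.002096 W
  P_R2 = (0.3137 - 0)²/1300 = 0.00007569 W
P_total = P_R1 + P_R2 = 0.002172 W

Final answer: 0.002172 W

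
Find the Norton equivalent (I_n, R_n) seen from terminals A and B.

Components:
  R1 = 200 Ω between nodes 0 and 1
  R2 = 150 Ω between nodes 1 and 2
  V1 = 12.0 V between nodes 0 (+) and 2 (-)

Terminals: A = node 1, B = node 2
Find the Thévenin equivalent first; then I_n = V_th/R_th and R_n = R_th.
Step 1 — V_th is the open-circuit voltage V_A - V_B (nothing connected across the terminals).
Nodal analysis, taking node 2 as the 0 V reference.
Source V1 fixes V_0 = 12 V.
KCL at each unknown node (sum of currents leaving = 0; resistances in Ω):
  Node 1: (V_1 - 12)/200 + (V_1 - 0)/150 = 0
Collecting terms: 0.01167 × V_1 = 0.06  =>  V_1 = 5.143 V
V_th = V_1 - V_2 = 5.143 - 0 = 5.143 V
Step 2 — R_th: zero the source — replace V1 by a short circuit (node 2 merges into node 0) — and find the resistance seen between A (node 1) and B (node 0).
Reduce the network between node 1 (A) and node 0 (B) by series/parallel combination:
  Rp1 = R1 ‖ R2 (parallel, both between nodes 0 and 1) = 1/(1/200 + 1/150) = 85.71 Ω
R_th = 85.71 Ω
I_n = V_th/R_th = 5.143/85.71 = 0.06 A, and R_n = R_th = 85.71 Ω

Final answer: I_n = 0.06 A, R_n = 85.71 Ω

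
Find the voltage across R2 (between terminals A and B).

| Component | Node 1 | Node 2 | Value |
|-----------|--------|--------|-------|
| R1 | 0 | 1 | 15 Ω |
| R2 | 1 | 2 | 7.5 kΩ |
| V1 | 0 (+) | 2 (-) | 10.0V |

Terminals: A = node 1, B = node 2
R1 and R2 are in series across V1 (node 0 → node 1 → node 2), and the output A–B is taken across R2, so this is a voltage divider.
Series current: I = V1/(R1 + R2) = 10/(15 + 7500) = 10/7515 = 0.001331 A
V_R2 = I × R2 = V1 × R2/(R1 + R2) = 10 × 7500/7515 = 9.98 V

Final answer: 9.98 V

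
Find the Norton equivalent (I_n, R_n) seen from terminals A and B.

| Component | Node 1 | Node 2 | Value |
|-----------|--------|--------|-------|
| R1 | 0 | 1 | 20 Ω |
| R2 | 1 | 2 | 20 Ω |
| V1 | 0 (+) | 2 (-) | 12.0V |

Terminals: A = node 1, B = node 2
Find the Thévenin equivalent first; then I_n = V_th/R_th and R_n = R_th.
Step 1 — V_th is the open-circuit voltage V_A - V_B (nothing connected across the terminals).
Nodal analysis, taking node 2 as the 0 V reference.
Source V1 fixes V_0 = 12 V.
KCL at each unknown node (sum of currents leaving = 0; resistances in Ω):
  Node 1: (V_1 - 12)/20 + (V_1 - 0)/20 = 0
Collecting terms: 0.1 × V_1 = 0.6  =>  V_1 = 6 V
V_th = V_1 - V_2 = 6 - 0 = 6 V
Step 2 — R_th: zero the source — replace V1 by a short circuit (node 2 merges into node 0) — and find the resistance seen between A (node 1) and B (node 0).
Reduce the network between node 1 (A) and node 0 (B) by series/parallel combination:
  Rp1 = R1 ‖ R2 (parallel, both between nodes 0 and 1) = 1/(1/20 + 1/20) = 10 Ω
R_th = 10 Ω
I_n = V_th/R_th = 6/10 = 0.6 A, and R_n = R_th = 10 Ω

Final answer: I_n = 0.6 A, R_n = 10 Ω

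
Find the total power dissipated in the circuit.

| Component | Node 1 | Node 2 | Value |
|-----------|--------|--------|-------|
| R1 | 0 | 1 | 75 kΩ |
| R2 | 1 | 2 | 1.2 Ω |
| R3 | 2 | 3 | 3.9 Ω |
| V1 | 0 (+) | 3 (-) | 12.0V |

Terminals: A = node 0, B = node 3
Nodal analysis, taking node 3 as the 0 V reference.
Source V1 fixes V_0 = 12 V.
KCL at each unknown node (sum of currents leaving = 0; resistances in Ω):
  Node 1: (V_1 - 12)/75000 + (V_1 - V_2)/1.2 = 0
  Node 2: (V_2 - V_1)/1.2 + (V_2 - 0)/3.9 = 0
Collecting terms (coefficients in siemens):
  0.8333·V_1 - 0.8333·V_2 = 0.00016
  1.09·V_2 - 0.8333·V_1 = 0
Determinant D = (0.8333)(1.09) - (-0.8333)(-0.8333) = 0.2137
V_1 = [(0.00016)(1.09) - (-0.8333)(0)]/D = 0.0008159 V
V_2 = [(0.8333)(0) - (0.00016)(-0.8333)]/D = 0.000624 V
Power in each resistor, P = (ΔV)²/R:
  P_R1 = (12 - 0.0008159)²/75000 = 0.00192 W
  P_R2 = (0.0008159 - 0.000624)²/1.2 = 0.00000003072 W
  P_R3 = (0.000624 - 0)²/3.9 = 0.00000009983 W
P_total = P_R1 + P_R2 + P_R3 = 0.00192 W

Final answer: 0.00192 W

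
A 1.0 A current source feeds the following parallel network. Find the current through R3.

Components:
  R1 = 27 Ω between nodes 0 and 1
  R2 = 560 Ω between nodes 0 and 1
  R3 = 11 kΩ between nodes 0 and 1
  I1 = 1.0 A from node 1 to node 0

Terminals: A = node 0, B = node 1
All resistors sit directly between nodes 0 and 1, so they are in parallel and share one voltage V; the full source current 1 A splits among them.
1/R_par = 1/27 + 1/560 + 1/11000 = 0.03891 S  =>  R_par = 25.7 Ω
V = I × R_par = 1 × 25.7 = 25.7 V
I_R3 = V/R3 = 25.7/11000 = 0.002336 A

Final answer: 0.002336 A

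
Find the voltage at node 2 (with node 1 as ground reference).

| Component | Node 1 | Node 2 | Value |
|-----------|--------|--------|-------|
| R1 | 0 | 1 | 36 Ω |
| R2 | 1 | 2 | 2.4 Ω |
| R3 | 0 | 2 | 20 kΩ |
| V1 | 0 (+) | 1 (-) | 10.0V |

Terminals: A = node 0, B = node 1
Nodal analysis, taking node 1 as the 0 V reference.
Source V1 fixes V_0 = 10 V.
KCL at each unknown node (sum of currents leaving = 0; resistances in Ω):
  Node 2: (V_2 - 0)/2.4 + (V_2 - 10)/20000 = 0
Collecting terms: 0.4167 × V_2 = 0.0005  =>  V_2 = 0.0012 V
The requested potential is V_2 = 0.0012 V.

Final answer: V_2 = 0.0012 V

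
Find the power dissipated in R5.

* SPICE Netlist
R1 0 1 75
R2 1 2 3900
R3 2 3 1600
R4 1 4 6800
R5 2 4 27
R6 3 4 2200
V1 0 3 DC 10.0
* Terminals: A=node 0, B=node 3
Nodal analysis, taking node 3 as the 0 V reference.
Source V1 fixes V_0 = 10 V.
KCL at each unknown node (sum of currents leaving = 0; resistances in Ω):
  Node 1: (V_1 - 10)/75 + (V_1 - V_2)/3900 + (V_1 - V_4)/6800 = 0
  Node 2: (V_2 - V_1)/3900 + (V_2 - 0)/1600 + (V_2 - V_4)/27 = 0
  Node 4: (V_4 - V_1)/6800 + (V_4 - V_2)/27 + (V_4 - 0)/2200 = 0
Collecting terms (coefficients in siemens):
  0.01374·V_1 - 0.0002564·V_2 - 0.0001471·V_4 = 0.1333
  0.03792·V_2 - 0.0002564·V_1 - 0.03704·V_4 = 0
  0.03764·V_4 - 0.0001471·V_1 - 0.03704·V_2 = 0
Solving these 3 simultaneous equations (Gaussian elimination) gives:
  V_1 = 9.784 V, V_2 = 2.664 V, V_4 = 2.659 V
I_R5 = (V_2 - V_4)/R5 = (2.664 - 2.659)/27 = 0.000161 A
P_R5 = I_R5² × R5 = (0.000161)² × 27 = 0.0000006999 W

Final answer: 6.999e-07 W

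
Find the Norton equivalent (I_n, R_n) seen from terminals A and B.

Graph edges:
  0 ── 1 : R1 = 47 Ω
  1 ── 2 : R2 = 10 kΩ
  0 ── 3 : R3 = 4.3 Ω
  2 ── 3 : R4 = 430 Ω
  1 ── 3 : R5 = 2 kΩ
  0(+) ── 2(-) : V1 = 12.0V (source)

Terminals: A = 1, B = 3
Find the Thévenin equivalent first; then I_n = V_th/R_th and R_n = R_th.
Step 1 — V_th is the open-circuit voltage V_A - V_B (nothing connected across the terminals).
Nodal analysis, taking node 2 as the 0 V reference.
Source V1 fixes V_0 = 12 V.
KCL at each unknown node (sum of currents leaving = 0; resistances in Ω):
  Node 1: (V_1 - 12)/47 + (V_1 - 0)/10000 + (V_1 - V_3)/2000 = 0
  Node 3: (V_3 - 12)/4.3 + (V_3 - 0)/430 + (V_3 - V_1)/2000 = 0
Collecting terms (coefficients in siemens):
  0.02188·V_1 - 0.0005·V_3 = 0.2553
  0.2354·V_3 - 0.0005·V_1 = 2.791
Determinant D = (0.02188)(0.2354) - (-0.0005)(-0.0005) = 0.005149
V_1 = [(0.2553)(0.2354) - (-0.0005)(2.791)]/D = 11.94 V
V_3 = [(0.02188)(2.791) - (0.2553)(-0.0005)]/D = 11.88 V
V_th = V_1 - V_3 = 11.94 - 11.88 = 0.06112 V
Step 2 — R_th: zero the source — replace V1 by a short circuit (node 2 merges into node 0) — and find the resistance seen between A (node 1) and B (node 3).
Reduce the network between node 1 (A) and node 3 (B) by series/parallel combination:
  Rp1 = R1 ‖ R2 (parallel, both between nodes 0 and 1) = 1/(1/47 + 1/10000) = 46.78 Ω
  Rp2 = R3 ‖ R4 (parallel, both between nodes 0 and 3) = 1/(1/4.3 + 1/430) = 4.257 Ω
  Rs1 = Rp1 + Rp2 (series, joined only at node 0) = 46.78 + 4.257 = 51.04 Ω
  Rp3 = R5 ‖ Rs1 (parallel, both between nodes 1 and 3) = 1/(1/2000 + 1/51.04) = 49.77 Ω
R_th = 49.77 Ω
I_n = V_th/R_th = 0.06112/49.77 = 0.001228 A, and R_n = R_th = 49.77 Ω

Final answer: I_n = 0.001228 A, R_n = 49.77 Ω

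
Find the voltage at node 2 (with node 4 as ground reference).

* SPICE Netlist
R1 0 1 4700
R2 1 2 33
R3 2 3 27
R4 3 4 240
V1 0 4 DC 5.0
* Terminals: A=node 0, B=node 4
Nodal analysis, taking node 4 as the 0 V reference.
Source V1 fixes V_0 = 5 V.
KCL at each unknown node (sum of currents leaving = 0; resistances in Ω):
  Node 1: (V_1 - 5)/4700 + (V_1 - V_2)/33 = 0
  Node 2: (V_2 - V_1)/33 + (V_2 - V_3)/27 = 0
  Node 3: (V_3 - V_2)/27 + (V_3 - 0)/240 = 0
Collecting terms (coefficients in siemens):
  0.03052·V_1 - 0.0303·V_2 = 0.001064
  0.06734·V_2 - 0.0303·V_1 - 0.03704·V_3 = 0
  0.0412·V_3 - 0.03704·V_2 = 0
Solving these 3 simultaneous equations (Gaussian elimination) gives:
  V_1 = 0.3 V, V_2 = 0.267 V, V_3 = 0.24 V
The requested potential is V_2 = 0.267 V.

Final answer: V_2 = 0.267 V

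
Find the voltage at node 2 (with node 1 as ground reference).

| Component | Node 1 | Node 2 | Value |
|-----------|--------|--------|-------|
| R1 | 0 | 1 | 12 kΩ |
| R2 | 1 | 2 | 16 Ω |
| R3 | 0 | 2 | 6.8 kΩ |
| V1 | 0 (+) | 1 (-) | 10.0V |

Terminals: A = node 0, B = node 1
Nodal analysis, taking node 1 as the 0 V reference.
Source V1 fixes V_0 = 10 V.
KCL at each unknown node (sum of currents leaving = 0; resistances in Ω):
  Node 2: (V_2 - 0)/16 + (V_2 - 10)/6800 = 0
Collecting terms: 0.06265 × V_2 = 0.001471  =>  V_2 = 0.02347 V
The requested potential is V_2 = 0.02347 V.

Final answer: V_2 = 0.02347 V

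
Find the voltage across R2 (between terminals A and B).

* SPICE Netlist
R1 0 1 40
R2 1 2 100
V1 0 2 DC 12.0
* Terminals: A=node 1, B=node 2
R1 and R2 are in series across V1 (node 0 → node 1 → node 2), and the output A–B is taken across R2, so this is a voltage divider.
Series current: I = V1/(R1 + R2) = 12/(40 + 100) = 12/140 = 0.08571 A
V_R2 = I × R2 = V1 × R2/(R1 + R2) = 12 × 100/140 = 8.571 V

Final answer: 8.571 V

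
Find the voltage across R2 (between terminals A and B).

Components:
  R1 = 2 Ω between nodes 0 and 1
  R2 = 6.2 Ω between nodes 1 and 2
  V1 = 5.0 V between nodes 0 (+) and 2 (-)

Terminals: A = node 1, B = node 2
R1 and R2 are in series across V1 (node 0 → node 1 → node 2), and the output A–B is taken across R2, so this is a voltage divider.
Series current: I = V1/(R1 + R2) = 5/(2 + 6.2) = 5/8.2 = 0.6098 A
V_R2 = I × R2 = V1 × R2/(R1 + R2) = 5 × 6.2/8.2 = 3.78 V

Final answer: 3.78 V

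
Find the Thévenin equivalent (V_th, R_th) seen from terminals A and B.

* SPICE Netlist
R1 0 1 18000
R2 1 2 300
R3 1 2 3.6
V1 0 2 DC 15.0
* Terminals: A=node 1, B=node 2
Step 1 — V_th is the open-circuit voltage V_A - V_B (nothing connected across the terminals).
Nodal analysis, taking node 2 as the 0 V reference.
Source V1 fixes V_0 = 15 V.
KCL at each unknown node (sum of currents leaving = 0; resistances in Ω):
  Node 1: (V_1 - 15)/18000 + (V_1 - 0)/300 + (V_1 - 0)/3.6 = 0
Collecting terms: 0.2812 × V_1 = 0.0008333  =>  V_1 = 0.002964 V
V_th = V_1 - V_2 = 0.002964 - 0 = 0.002964 V
Step 2 — R_th: zero the source — replace V1 by a short circuit (node 2 merges into node 0) — and find the resistance seen between A (node 1) and B (node 0).
Reduce the network between node 1 (A) and node 0 (B) by series/parallel combination:
  Rp1 = R1 ‖ R2 ‖ R3 (parallel, all between nodes 0 and 1) = 1/(1/18000 + 1/300 + 1/3.6) = 3.557 Ω
R_th = 3.557 Ω

Final answer: V_th = 0.002964 V, R_th = 3.557 Ω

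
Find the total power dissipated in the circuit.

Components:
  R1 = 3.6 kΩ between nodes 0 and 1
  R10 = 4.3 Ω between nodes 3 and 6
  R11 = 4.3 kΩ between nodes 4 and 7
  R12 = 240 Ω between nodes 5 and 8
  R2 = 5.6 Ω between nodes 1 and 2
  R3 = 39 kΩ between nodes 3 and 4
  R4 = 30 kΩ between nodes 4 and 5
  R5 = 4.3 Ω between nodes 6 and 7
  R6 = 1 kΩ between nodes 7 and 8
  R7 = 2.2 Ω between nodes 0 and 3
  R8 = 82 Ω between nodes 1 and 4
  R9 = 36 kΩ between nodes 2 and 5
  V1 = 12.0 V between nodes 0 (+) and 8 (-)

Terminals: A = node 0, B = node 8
Nodal analysis, taking node 8 as the 0 V reference.
Source V1 fixes V_0 = 12 V.
KCL at each unknown node (sum of currents leaving = 0; resistances in Ω):
  Node 1: (V_1 - 12)/3600 + (V_1 - V_2)/5.6 + (V_1 - V_4)/82 = 0
  Node 2: (V_2 - V_1)/5.6 + (V_2 - V_5)/36000 = 0
  Node 3: (V_3 - V_4)/39000 + (V_3 - 12)/2.2 + (V_3 - V_6)/4.3 = 0
  Node 4: (V_4 - V_3)/39000 + (V_4 - V_5)/30000 + (V_4 - V_1)/82 + (V_4 - V_7)/4300 = 0
  Node 5: (V_5 - V_4)/30000 + (V_5 - V_2)/36000 + (V_5 - 0)/240 = 0
  Node 6: (V_6 - V_7)/4.3 + (V_6 - V_3)/4.3 = 0
  Node 7: (V_7 - V_6)/4.3 + (V_7 - 0)/1000 + (V_7 - V_4)/4300 = 0
Collecting terms (coefficients in siemens):
  0.191·V_1 - 0.1786·V_2 - 0.0122·V_4 = 0.003333
  0.1786·V_2 - 0.1786·V_1 - 0.00002778·V_5 = 0
  0.6871·V_3 - 0.00002564·V_4 - 0.2326·V_6 = 5.455
  0.01249·V_4 - 0.0122·V_1 - 0.00002564·V_3 - 0.00003333·V_5 - 0.0002326·V_7 = 0
  0.004228·V_5 - 0.00002778·V_2 - 0.00003333·V_4 = 0
  0.4651·V_6 - 0.2326·V_3 - 0.2326·V_7 = 0
  0.2338·V_7 - 0.0002326·V_4 - 0.2326·V_6 = 0
Solving these 7 simultaneous equations (Gaussian elimination) gives:
  V_1 = 10.74 V, V_2 = 10.74 V, V_3 = 11.97 V, V_4 = 10.73 V
  V_5 = 0.1552 V, V_6 = 11.92 V, V_7 = 11.87 V
Power in each resistor, P = (ΔV)²/R:
  P_R1 = (12 - 10.74)²/3600 = 0.0004425 W
  P_R2 = (10.74 - 10.74)²/5.6 = 0.0000004838 W
  P_R3 = (11.97 - 10.73)²/39000 = 0.00003943 W
  P_R4 = (10.73 - 0.1552)²/30000 = 0.00373 W
  P_R5 = (11.92 - 11.87)²/4.3 = 0.000633 W
  P_R6 = (11.87 - 0)²/1000 = 0.1409 W
  P_R7 = (12 - 11.97)²/2.2 = 0.0003256 W
  P_R8 = (10.74 - 10.73)²/82 = 0.0000002635 W
  P_R9 = (10.74 - 0.1552)²/36000 = 0.00311 W
  P_R10 = (11.97 - 11.92)²/4.3 = 0.000633 W
  P_R11 = (10.73 - 11.87)²/4300 = 0.0003 W
  P_R12 = (0.1552 - 0)²/240 = 0.0001003 W
P_total = P_R1 + P_R2 + P_R3 + P_R4 + P_R5 + P_R6 + P_R7 + P_R8 + P_R9 + P_R10 + P_R11 + P_R12 = 0.1502 W

Final answer: 0.1502 W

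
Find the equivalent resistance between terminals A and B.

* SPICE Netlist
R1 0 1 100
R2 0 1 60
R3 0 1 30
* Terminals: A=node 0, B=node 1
Reduce the network between node 0 (A) and node 1 (B) by series/parallel combination:
  Rp1 = R1 ‖ R2 ‖ R3 (parallel, all between nodes 0 and 1) = 1/(1/100 + 1/60 + 1/30) = 16.67 Ω
R_eq = 16.67 Ω

Final answer: 16.67 Ω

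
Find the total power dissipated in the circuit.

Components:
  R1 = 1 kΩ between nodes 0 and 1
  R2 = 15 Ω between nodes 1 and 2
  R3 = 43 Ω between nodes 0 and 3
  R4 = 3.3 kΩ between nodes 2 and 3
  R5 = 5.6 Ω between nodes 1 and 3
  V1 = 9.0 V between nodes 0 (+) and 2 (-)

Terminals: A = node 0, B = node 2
Nodal analysis, taking node 2 as the 0 V reference.
Source V1 fixes V_0 = 9 V.
KCL at each unknown node (sum of currents leaving = 0; resistances in Ω):
  Node 1: (V_1 - 9)/1000 + (V_1 - 0)/15 + (V_1 - V_3)/5.6 = 0
  Node 3: (V_3 - 9)/43 + (V_3 - 0)/3300 + (V_3 - V_1)/5.6 = 0
Collecting terms (coefficients in siemens):
  0.2462·V_1 - 0.1786·V_3 = 0.009
  0.2021·V_3 - 0.1786·V_1 = 0.2093
Determinant D = (0.2462)(0.2021) - (-0.1786)(-0.1786) = 0.01788
V_1 = [(0.009)(0.2021) - (-0.1786)(0.2093)]/D = 2.192 V
V_3 = [(0.2462)(0.2093) - (0.009)(-0.1786)]/D = 2.972 V
Power in each resistor, P = (ΔV)²/R:
  P_R1 = (9 - 2.192)²/1000 = 0.04635 W
  P_R2 = (2.192 - 0)²/15 = 0.3202 W
  P_R3 = (9 - 2.972)²/43 = 0.8452 W
  P_R4 = (0 - 2.972)²/3300 = 0.002676 W
  P_R5 = (2.192 - 2.972)²/5.6 = 0.1087 W
P_total = P_R1 + P_R2 + P_R3 + P_R4 + P_R5 = 1.323 W

Final answer: 1.323 W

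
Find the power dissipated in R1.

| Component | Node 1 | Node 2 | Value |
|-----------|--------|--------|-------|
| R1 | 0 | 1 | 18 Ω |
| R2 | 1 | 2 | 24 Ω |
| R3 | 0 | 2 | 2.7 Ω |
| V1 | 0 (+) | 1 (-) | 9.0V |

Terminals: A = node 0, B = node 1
Nodal analysis, taking node 1 as the 0 V reference.
Source V1 fixes V_0 = 9 V.
KCL at each unknown node (sum of currents leaving = 0; resistances in Ω):
  Node 2: (V_2 - 0)/24 + (V_2 - 9)/2.7 = 0
Collecting terms: 0.412 × V_2 = 3.333  =>  V_2 = 8.09 V
I_R1 = (V_0 - V_1)/R1 = (9 - 0)/18 = 0.5 A
P_R1 = I_R1² × R1 = (0.5)² × 18 = 4.5 W

Final answer: 4.5 W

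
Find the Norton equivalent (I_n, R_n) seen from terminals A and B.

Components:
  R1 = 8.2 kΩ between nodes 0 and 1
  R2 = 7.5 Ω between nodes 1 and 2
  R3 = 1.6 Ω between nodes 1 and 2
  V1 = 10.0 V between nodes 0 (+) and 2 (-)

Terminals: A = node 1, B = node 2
Find the Thévenin equivalent first; then I_n = V_th/R_th and R_n = R_th.
Step 1 — V_th is the open-circuit voltage V_A - V_B (nothing connected across the terminals).
Nodal analysis, taking node 2 as the 0 V reference.
Source V1 fixes V_0 = 10 V.
KCL at each unknown node (sum of currents leaving = 0; resistances in Ω):
  Node 1: (V_1 - 10)/8200 + (V_1 - 0)/7.5 + (V_1 - 0)/1.6 = 0
Collecting terms: 0.7585 × V_1 = 0.00122  =>  V_1 = 0.001608 V
V_th = V_1 - V_2 = 0.001608 - 0 = 0.001608 V
Step 2 — R_th: zero the source — replace V1 by a short circuit (node 2 merges into node 0) — and find the resistance seen between A (node 1) and B (node 0).
Reduce the network between node 1 (A) and node 0 (B) by series/parallel combination:
  Rp1 = R1 ‖ R2 ‖ R3 (parallel, all between nodes 0 and 1) = 1/(1/8200 + 1/7.5 + 1/1.6) = 1.318 Ω
R_th = 1.318 Ω
I_n = V_th/R_th = 0.001608/1.318 = 0.00122 A, and R_n = R_th = 1.318 Ω

Final answer: I_n = 0.00122 A, R_n = 1.318 Ω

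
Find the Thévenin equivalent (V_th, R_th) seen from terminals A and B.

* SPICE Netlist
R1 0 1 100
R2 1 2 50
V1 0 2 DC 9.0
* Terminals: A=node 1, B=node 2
Step 1 — V_th is the open-circuit voltage V_A - V_B (nothing connected across the terminals).
Nodal analysis, taking node 2 as the 0 V reference.
Source V1 fixes V_0 = 9 V.
KCL at each unknown node (sum of currents leaving = 0; resistances in Ω):
  Node 1: (V_1 - 9)/100 + (V_1 - 0)/50 = 0
Collecting terms: 0.03 × V_1 = 0.09  =>  V_1 = 3 V
V_th = V_1 - V_2 = 3 - 0 = 3 V
Step 2 — R_th: zero the source — replace V1 by a short circuit (node 2 merges into node 0) — and find the resistance seen between A (node 1) and B (node 0).
Reduce the network between node 1 (A) and node 0 (B) by series/parallel combination:
  Rp1 = R1 ‖ R2 (parallel, both between nodes 0 and 1) = 1/(1/100 + 1/50) = 33.33 Ω
R_th = 33.33 Ω

Final answer: V_th = 3 V, R_th = 33.33 Ω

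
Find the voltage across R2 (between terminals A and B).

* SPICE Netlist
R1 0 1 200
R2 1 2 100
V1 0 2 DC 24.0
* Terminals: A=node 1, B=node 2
R1 and R2 are in series across V1 (node 0 → node 1 → node 2), and the output A–B is taken across R2, so this is a voltage divider.
Series current: I = V1/(R1 + R2) = 24/(200 + 100) = 24/300 = 0.08 A
V_R2 = I × R2 = V1 × R2/(R1 + R2) = 24 × 100/300 = 8 V

Final answer: 8 V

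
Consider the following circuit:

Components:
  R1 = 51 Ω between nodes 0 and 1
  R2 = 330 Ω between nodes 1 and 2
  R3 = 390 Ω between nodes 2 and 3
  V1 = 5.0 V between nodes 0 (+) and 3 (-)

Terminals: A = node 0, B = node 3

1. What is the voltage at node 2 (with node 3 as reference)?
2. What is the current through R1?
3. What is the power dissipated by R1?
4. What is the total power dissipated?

Nodal analysis, taking node 3 as the 0 V reference.
Source V1 fixes V_0 = 5 V.
KCL at each unknown node (sum of currents leaving = 0; resistances in Ω):
  Node 1: (V_1 - 5)/51 + (V_1 - V_2)/330 = 0
  Node 2: (V_2 - V_1)/330 + (V_2 - 0)/390 = 0
Collecting terms (coefficients in siemens):
  0.02264·V_1 - 0.00303·V_2 = 0.09804
  0.005594·V_2 - 0.00303·V_1 = 0
Determinant D = (0.02264)(0.005594) - (-0.00303)(-0.00303) = 0.0001175
V_1 = [(0.09804)(0.005594) - (-0.00303)(0)]/D = 4.669 V
V_2 = [(0.02264)(0) - (0.09804)(-0.00303)]/D = 2.529 V
Part 1:
  Read off the nodal solution: V_2 = 2.529 V
Part 2:
  I_R1 = (V_0 - V_1)/R1 = (5 - 4.669)/51 = 0.006485 A
  Magnitude: I_R1 = 0.006485 A
Part 3:
  I_R1 = (V_0 - V_1)/R1 = (5 - 4.669)/51 = 0.006485 A
  P_R1 = I_R1² × R1 = (0.006485)² × 51 = 0.002145 W
Part 4:
  Power in each resistor, P = (ΔV)²/R:
    P_R1 = (5 - 4.669)²/51 = 0.002145 W
    P_R2 = (4.669 - 2.529)²/330 = 0.01388 W
    P_R3 = (2.529 - 0)²/390 = 0.0164 W
  P_total = P_R1 + P_R2 + P_R3 = 0.03243 W

Final answers:
1. V_2 = 2.529 V
2. I_R1 = 0.006485 A
3. P_R1 = 0.002145 W
4. P_total = 0.03243 W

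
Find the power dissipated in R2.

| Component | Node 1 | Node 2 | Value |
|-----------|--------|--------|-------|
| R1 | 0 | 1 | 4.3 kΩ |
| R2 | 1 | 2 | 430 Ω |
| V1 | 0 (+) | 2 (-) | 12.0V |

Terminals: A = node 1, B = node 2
Nodal analysis, taking node 2 as the 0 V reference.
Source V1 fixes V_0 = 12 V.
KCL at each unknown node (sum of currents leaving = 0; resistances in Ω):
  Node 1: (V_1 - 12)/4300 + (V_1 - 0)/430 = 0
Collecting terms: 0.002558 × V_1 = 0.002791  =>  V_1 = 1.091 V
I_R2 = (V_1 - V_2)/R2 = (1.091 - 0)/430 = 0.002537 A
P_R2 = I_R2² × R2 = (0.002537)² × 430 = 0.002768 W

Final answer: 0.002768 W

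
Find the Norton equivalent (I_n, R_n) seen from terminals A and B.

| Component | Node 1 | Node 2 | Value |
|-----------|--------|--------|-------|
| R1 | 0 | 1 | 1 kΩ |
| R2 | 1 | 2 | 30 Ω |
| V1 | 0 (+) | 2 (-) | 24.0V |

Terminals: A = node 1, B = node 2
Find the Thévenin equivalent first; then I_n = V_th/R_th and R_n = R_th.
Step 1 — V_th is the open-circuit voltage V_A - V_B (nothing connected across the terminals).
Nodal analysis, taking node 2 as the 0 V reference.
Source V1 fixes V_0 = 24 V.
KCL at each unknown node (sum of currents leaving = 0; resistances in Ω):
  Node 1: (V_1 - 24)/1000 + (V_1 - 0)/30 = 0
Collecting terms: 0.03433 × V_1 = 0.024  =>  V_1 = 0.699 V
V_th = V_1 - V_2 = 0.699 - 0 = 0.699 V
Step 2 — R_th: zero the source — replace V1 by a short circuit (node 2 merges into node 0) — and find the resistance seen between A (node 1) and B (node 0).
Reduce the network between node 1 (A) and node 0 (B) by series/parallel combination:
  Rp1 = R1 ‖ R2 (parallel, both between nodes 0 and 1) = 1/(1/1000 + 1/30) = 29.13 Ω
R_th = 29.13 Ω
I_n = V_th/R_th = 0.699/29.13 = 0.024 A, and R_n = R_th = 29.13 Ω

Final answer: I_n = 0.024 A, R_n = 29.13 Ω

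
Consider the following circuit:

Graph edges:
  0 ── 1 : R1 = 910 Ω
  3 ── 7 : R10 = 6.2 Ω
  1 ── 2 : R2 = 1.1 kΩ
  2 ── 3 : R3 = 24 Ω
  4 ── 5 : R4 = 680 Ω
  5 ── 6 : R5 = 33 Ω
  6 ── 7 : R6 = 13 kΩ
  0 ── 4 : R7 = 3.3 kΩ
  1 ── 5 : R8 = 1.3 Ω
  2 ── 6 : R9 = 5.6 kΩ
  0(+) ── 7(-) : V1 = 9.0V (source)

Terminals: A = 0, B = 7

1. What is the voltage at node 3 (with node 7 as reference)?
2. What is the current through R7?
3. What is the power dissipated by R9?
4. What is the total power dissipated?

Nodal analysis, taking node 7 as the 0 V reference.
Source V1 fixes V_0 = 9 V.
KCL at each unknown node (sum of currents leaving = 0; resistances in Ω):
  Node 1: (V_1 - 9)/910 + (V_1 - V_2)/1100 + (V_1 - V_5)/1.3 = 0
  Node 2: (V_2 - V_1)/1100 + (V_2 - V_3)/24 + (V_2 - V_6)/5600 = 0
  Node 3: (V_3 - V_2)/24 + (V_3 - 0)/6.2 = 0
  Node 4: (V_4 - V_5)/680 + (V_4 - 9)/3300 = 0
  Node 5: (V_5 - V_4)/680 + (V_5 - V_6)/33 + (V_5 - V_1)/1.3 = 0
  Node 6: (V_6 - V_5)/33 + (V_6 - 0)/13000 + (V_6 - V_2)/5600 = 0
Collecting terms (coefficients in siemens):
  0.7712·V_1 - 0.0009091·V_2 - 0.7692·V_5 = 0.00989
  0.04275·V_2 - 0.0009091·V_1 - 0.04167·V_3 - 0.0001786·V_6 = 0
  0.203·V_3 - 0.04167·V_2 = 0
  0.001774·V_4 - 0.001471·V_5 = 0.002727
  0.801·V_5 - 0.7692·V_1 - 0.001471·V_4 - 0.0303·V_6 = 0
  0.03056·V_6 - 0.0001786·V_2 - 0.0303·V_5 = 0
Solving these 6 simultaneous equations (Gaussian elimination) gives:
  V_1 = 4.904 V, V_2 = 0.1557 V, V_3 = 0.03197 V, V_4 = 5.603 V
  V_5 = 4.903 V, V_6 = 4.863 V
Part 1:
  Read off the nodal solution: V_3 = 0.03197 V
Part 2:
  I_R7 = (V_0 - V_4)/R7 = (9 - 5.603)/3300 = 0.001029 A
  Magnitude: I_R7 = 0.001029 A
Part 3:
  I_R9 = (V_2 - V_6)/R9 = (0.1557 - 4.863)/5600 = -0.0008406 A
  P_R9 = I_R9² × R9 = (-0.0008406)² × 5600 = 0.003957 W
Part 4:
  Power in each resistor, P = (ΔV)²/R:
    P_R1 = (9 - 4.904)²/910 = 0.01844 W
    P_R2 = (4.904 - 0.1557)²/1100 = 0.02049 W
    P_R3 = (0.1557 - 0.03197)²/24 = 0.0006382 W
    P_R4 = (5.603 - 4.903)²/680 = 0.0007205 W
    P_R5 = (4.903 - 4.863)²/33 = 0.00004869 W
    P_R6 = (4.863 - 0)²/13000 = 0.001819 W
    P_R7 = (9 - 5.603)²/3300 = 0.003496 W
    P_R8 = (4.904 - 4.903)²/1.3 = 0.00000004468 W
    P_R9 = (0.1557 - 4.863)²/5600 = 0.003957 W
    P_R10 = (0.03197 - 0)²/6.2 = 0.0001649 W
  P_total = P_R1 + P_R2 + P_R3 + P_R4 + P_R5 + P_R6 + P_R7 + P_R8 + P_R9 + P_R10 = 0.04978 W

Final answers:
1. V_3 = 0.03197 V
2. I_R7 = 0.001029 A
3. P_R9 = 0.003957 W
4. P_total = 0.04978 W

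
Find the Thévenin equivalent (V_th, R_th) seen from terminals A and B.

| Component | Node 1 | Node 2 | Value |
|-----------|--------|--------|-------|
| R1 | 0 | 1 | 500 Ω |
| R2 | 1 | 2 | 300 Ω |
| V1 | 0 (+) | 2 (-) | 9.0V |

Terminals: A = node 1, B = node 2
Step 1 — V_th is the open-circuit voltage V_A - V_B (nothing connected across the terminals).
Nodal analysis, taking node 2 as the 0 V reference.
Source V1 fixes V_0 = 9 V.
KCL at each unknown node (sum of currents leaving = 0; resistances in Ω):
  Node 1: (V_1 - 9)/500 + (V_1 - 0)/300 = 0
Collecting terms: 0.005333 × V_1 = 0.018  =>  V_1 = 3.375 V
V_th = V_1 - V_2 = 3.375 - 0 = 3.375 V
Step 2 — R_th: zero the source — replace V1 by a short circuit (node 2 merges into node 0) — and find the resistance seen between A (node 1) and B (node 0).
Reduce the network between node 1 (A) and node 0 (B) by series/parallel combination:
  Rp1 = R1 ‖ R2 (parallel, both between nodes 0 and 1) = 1/(1/500 + 1/300) = 187.5 Ω
R_th = 187.5 Ω

Final answer: V_th = 3.375 V, R_th = 187.5 Ω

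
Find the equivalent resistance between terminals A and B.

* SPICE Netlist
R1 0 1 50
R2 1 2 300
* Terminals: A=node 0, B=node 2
Reduce the network between node 0 (A) and node 2 (B) by series/parallel combination:
  Rs1 = R1 + R2 (series, joined only at node 1) = 50 + 300 = 350 Ω
R_eq = 350 Ω

Final answer: 350 Ω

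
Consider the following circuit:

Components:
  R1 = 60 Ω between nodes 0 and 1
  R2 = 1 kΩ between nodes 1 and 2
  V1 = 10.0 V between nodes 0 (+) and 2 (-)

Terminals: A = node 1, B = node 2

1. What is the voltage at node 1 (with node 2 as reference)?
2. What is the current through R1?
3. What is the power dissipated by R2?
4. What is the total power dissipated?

Nodal analysis, taking node 2 as the 0 V reference.
Source V1 fixes V_0 = 10 V.
KCL at each unknown node (sum of currents leaving = 0; resistances in Ω):
  Node 1: (V_1 - 10)/60 + (V_1 - 0)/1000 = 0
Collecting terms: 0.01767 × V_1 = 0.1667  =>  V_1 = 9.434 V
Part 1:
  Read off the nodal solution: V_1 = 9.434 V
Part 2:
  I_R1 = (V_0 - V_1)/R1 = (10 - 9.434)/60 = 0.009434 A
  Magnitude: I_R1 = 0.009434 A
Part 3:
  I_R2 = (V_1 - V_2)/R2 = (9.434 - 0)/1000 = 0.009434 A
  P_R2 = I_R2² × R2 = (0.009434)² × 1000 = 0.089 W
Part 4:
  Power in each resistor, P = (ΔV)²/R:
    P_R1 = (10 - 9.434)²/60 = 0.00534 W
    P_R2 = (9.434 - 0)²/1000 = 0.089 W
  P_total = P_R1 + P_R2 = 0.09434 W

Final answers:
1. V_1 = 9.434 V
2. I_R1 = 0.009434 A
3. P_R2 = 0.089 W
4. P_total = 0.09434 W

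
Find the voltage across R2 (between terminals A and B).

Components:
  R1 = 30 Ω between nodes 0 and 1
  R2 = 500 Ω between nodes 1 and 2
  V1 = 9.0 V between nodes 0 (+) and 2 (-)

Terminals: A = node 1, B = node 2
R1 and R2 are in series across V1 (node 0 → node 1 → node 2), and the output A–B is taken across R2, so this is a voltage divider.
Series current: I = V1/(R1 + R2) = 9/(30 + 500) = 9/530 = 0.01698 A
V_R2 = I × R2 = V1 × R2/(R1 + R2) = 9 × 500/530 = 8.491 V

Final answer: 8.491 V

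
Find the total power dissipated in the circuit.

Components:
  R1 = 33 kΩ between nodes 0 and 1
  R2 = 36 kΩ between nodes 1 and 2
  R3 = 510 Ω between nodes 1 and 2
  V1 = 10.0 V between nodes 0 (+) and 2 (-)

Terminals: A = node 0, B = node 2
Nodal analysis, taking node 2 as the 0 V reference.
Source V1 fixes V_0 = 10 V.
KCL at each unknown node (sum of currents leaving = 0; resistances in Ω):
  Node 1: (V_1 - 10)/33000 + (V_1 - 0)/36000 + (V_1 - 0)/510 = 0
Collecting terms: 0.002019 × V_1 = 0.000303  =>  V_1 = 0.1501 V
Power in each resistor, P = (ΔV)²/R:
  P_R1 = (10 - 0.1501)²/33000 = 0.00294 W
  P_R2 = (0.1501 - 0)²/36000 = 0.0000006258 W
  P_R3 = (0.1501 - 0)²/510 = 0.00004418 W
P_total = P_R1 + P_R2 + P_R3 = 0.002985 W

Final answer: 0.002985 W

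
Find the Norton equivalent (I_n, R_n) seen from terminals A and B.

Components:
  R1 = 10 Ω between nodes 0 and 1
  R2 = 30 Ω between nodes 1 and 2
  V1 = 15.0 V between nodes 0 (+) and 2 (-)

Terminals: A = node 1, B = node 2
Find the Thévenin equivalent first; then I_n = V_th/R_th and R_n = R_th.
Step 1 — V_th is the open-circuit voltage V_A - V_B (nothing connected across the terminals).
Nodal analysis, taking node 2 as the 0 V reference.
Source V1 fixes V_0 = 15 V.
KCL at each unknown node (sum of currents leaving = 0; resistances in Ω):
  Node 1: (V_1 - 15)/10 + (V_1 - 0)/30 = 0
Collecting terms: 0.1333 × V_1 = 1.5  =>  V_1 = 11.25 V
V_th = V_1 - V_2 = 11.25 - 0 = 11.25 V
Step 2 — R_th: zero the source — replace V1 by a short circuit (node 2 merges into node 0) — and find the resistance seen between A (node 1) and B (node 0).
Reduce the network between node 1 (A) and node 0 (B) by series/parallel combination:
  Rp1 = R1 ‖ R2 (parallel, both between nodes 0 and 1) = 1/(1/10 + 1/30) = 7.5 Ω
R_th = 7.5 Ω
I_n = V_th/R_th = 11.25/7.5 = 1.5 A, and R_n = R_th = 7.5 Ω

Final answer: I_n = 1.5 A, R_n = 7.5 Ω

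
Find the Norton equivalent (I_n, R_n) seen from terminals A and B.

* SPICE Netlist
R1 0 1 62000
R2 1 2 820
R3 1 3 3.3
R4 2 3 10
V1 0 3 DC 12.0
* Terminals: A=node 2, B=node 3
Find the Thévenin equivalent first; then I_n = V_th/R_th and R_n = R_th.
Step 1 — V_th is the open-circuit voltage V_A - V_B (nothing connected across the terminals).
Nodal analysis, taking node 3 as the 0 V reference.
Source V1 fixes V_0 = 12 V.
KCL at each unknown node (sum of currents leaving = 0; resistances in Ω):
  Node 1: (V_1 - 12)/62000 + (V_1 - V_2)/820 + (V_1 - 0)/3.3 = 0
  Node 2: (V_2 - V_1)/820 + (V_2 - 0)/10 = 0
Collecting terms (coefficients in siemens):
  0.3043·V_1 - 0.00122·V_2 = 0.0001935
  0.1012·V_2 - 0.00122·V_1 = 0
Determinant D = (0.3043)(0.1012) - (-0.00122)(-0.00122) = 0.0308
V_1 = [(0.0001935)(0.1012) - (-0.00122)(0)]/D = 0.0006361 V
V_2 = [(0.3043)(0) - (0.0001935)(-0.00122)]/D = 0.000007664 V
V_th = V_2 - V_3 = 0.000007664 - 0 = 0.000007664 V
Step 2 — R_th: zero the source — replace V1 by a short circuit (node 3 merges into node 0) — and find the resistance seen between A (node 2) and B (node 0).
Reduce the network between node 2 (A) and node 0 (B) by series/parallel combination:
  Rp1 = R1 ‖ R3 (parallel, both between nodes 0 and 1) = 1/(1/62000 + 1/3.3) = 3.3 Ω
  Rs1 = R2 + Rp1 (series, joined only at node 1) = 820 + 3.3 = 823.3 Ω
  Rp2 = R4 ‖ Rs1 (parallel, both between nodes 0 and 2) = 1/(1/10 + 1/823.3) = 9.88 Ω
R_th = 9.88 Ω
I_n = V_th/R_th = 0.000007664/9.88 = 0.0000007758 A, and R_n = R_th = 9.88 Ω

Final answer: I_n = 7.758e-07 A, R_n = 9.88 Ω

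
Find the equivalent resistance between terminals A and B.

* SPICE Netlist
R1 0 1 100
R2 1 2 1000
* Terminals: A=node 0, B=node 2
Reduce the network between node 0 (A) and node 2 (B) by series/parallel combination:
  Rs1 = R1 + R2 (series, joined only at node 1) = 100 + 1000 = 1100 Ω
R_eq = 1.1 kΩ

Final answer: 1.1 kΩ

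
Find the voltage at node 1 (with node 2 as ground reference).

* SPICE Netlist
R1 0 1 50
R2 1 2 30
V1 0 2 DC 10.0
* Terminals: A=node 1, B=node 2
Nodal analysis, taking node 2 as the 0 V reference.
Source V1 fixes V_0 = 10 V.
KCL at each unknown node (sum of currents leaving = 0; resistances in Ω):
  Node 1: (V_1 - 10)/50 + (V_1 - 0)/30 = 0
Collecting terms: 0.05333 × V_1 = 0.2  =>  V_1 = 3.75 V
The requested potential is V_1 = 3.75 V.

Final answer: V_1 = 3.75 V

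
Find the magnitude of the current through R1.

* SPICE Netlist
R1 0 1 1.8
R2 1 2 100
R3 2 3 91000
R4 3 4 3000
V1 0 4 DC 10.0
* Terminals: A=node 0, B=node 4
Nodal analysis, taking node 4 as the 0 V reference.
Source V1 fixes V_0 = 10 V.
KCL at each unknown node (sum of currents leaving = 0; resistances in Ω):
  Node 1: (V_1 - 10)/1.8 + (V_1 - V_2)/100 = 0
  Node 2: (V_2 - V_1)/100 + (V_2 - V_3)/91000 = 0
  Node 3: (V_3 - V_2)/91000 + (V_3 - 0)/3000 = 0
Collecting terms (coefficients in siemens):
  0.5656·V_1 - 0.01·V_2 = 5.556
  0.01001·V_2 - 0.01·V_1 - 0.00001099·V_3 = 0
  0.0003443·V_3 - 0.00001099·V_2 = 0
Solving these 3 simultaneous equations (Gaussian elimination) gives:
  V_1 = 10 V, V_2 = 9.989 V, V_3 = 0.3188 V
I_R1 = (V_0 - V_1)/R1 = (10 - 10)/1.8 = 0.0001063 A
|I_R1| = 0.0001063 A

Final answer: |I_R1| = 0.0001063 A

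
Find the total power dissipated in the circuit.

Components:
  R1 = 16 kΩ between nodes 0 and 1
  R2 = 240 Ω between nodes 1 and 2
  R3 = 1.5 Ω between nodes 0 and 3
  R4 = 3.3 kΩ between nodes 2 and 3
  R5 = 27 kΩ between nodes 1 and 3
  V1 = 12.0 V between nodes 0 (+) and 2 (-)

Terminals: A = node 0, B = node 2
Nodal analysis, taking node 2 as the 0 V reference.
Source V1 fixes V_0 = 12 V.
KCL at each unknown node (sum of currents leaving = 0; resistances in Ω):
  Node 1: (V_1 - 12)/16000 + (V_1 - 0)/240 + (V_1 - V_3)/27000 = 0
  Node 3: (V_3 - 12)/1.5 + (V_3 - 0)/3300 + (V_3 - V_1)/27000 = 0
Collecting terms (coefficients in siemens):
  0.004266·V_1 - 0.00003704·V_3 = 0.00075
  0.667·V_3 - 0.00003704·V_1 = 8
Determinant D = (0.004266)(0.667) - (-0.00003704)(-0.00003704) = 0.002846
V_1 = [(0.00075)(0.667) - (-0.00003704)(8)]/D = 0.2799 V
V_3 = [(0.004266)(8) - (0.00075)(-0.00003704)]/D = 11.99 V
Power in each resistor, P = (ΔV)²/R:
  P_R1 = (12 - 0.2799)²/16000 = 0.008585 W
  P_R2 = (0.2799 - 0)²/240 = 0.0003265 W
  P_R3 = (12 - 11.99)²/1.5 = 0.00002483 W
  P_R4 = (0 - 11.99)²/3300 = 0.04359 W
  P_R5 = (0.2799 - 11.99)²/27000 = 0.005082 W
P_total = P_R1 + P_R2 + P_R3 + P_R4 + P_R5 = 0.05761 W

Final answer: 0.05761 W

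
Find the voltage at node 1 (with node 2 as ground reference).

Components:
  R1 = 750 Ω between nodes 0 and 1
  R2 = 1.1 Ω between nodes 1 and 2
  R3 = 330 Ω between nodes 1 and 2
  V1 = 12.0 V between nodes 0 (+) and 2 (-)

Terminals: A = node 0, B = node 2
Nodal analysis, taking node 2 as the 0 V reference.
Source V1 fixes V_0 = 12 V.
KCL at each unknown node (sum of currents leaving = 0; resistances in Ω):
  Node 1: (V_1 - 12)/750 + (V_1 - 0)/1.1 + (V_1 - 0)/330 = 0
Collecting terms: 0.9135 × V_1 = 0.016  =>  V_1 = 0.01752 V
The requested potential is V_1 = 0.01752 V.

Final answer: V_1 = 0.01752 V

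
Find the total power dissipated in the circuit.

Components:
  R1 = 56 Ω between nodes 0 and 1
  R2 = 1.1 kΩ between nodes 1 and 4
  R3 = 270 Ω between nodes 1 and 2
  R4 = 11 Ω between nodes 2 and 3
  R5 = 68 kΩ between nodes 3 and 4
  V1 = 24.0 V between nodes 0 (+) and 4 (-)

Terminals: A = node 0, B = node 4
Nodal analysis, taking node 4 as the 0 V reference.
Source V1 fixes V_0 = 24 V.
KCL at each unknown node (sum of currents leaving = 0; resistances in Ω):
  Node 1: (V_1 - 24)/56 + (V_1 - 0)/1100 + (V_1 - V_2)/270 = 0
  Node 2: (V_2 - V_1)/270 + (V_2 - V_3)/11 = 0
  Node 3: (V_3 - V_2)/11 + (V_3 - 0)/68000 = 0
Collecting terms (coefficients in siemens):
  0.02247·V_1 - 0.003704·V_2 = 0.4286
  0.09461·V_2 - 0.003704·V_1 - 0.09091·V_3 = 0
  0.09092·V_3 - 0.09091·V_2 = 0
Solving these 3 simultaneous equations (Gaussian elimination) gives:
  V_1 = 22.82 V, V_2 = 22.73 V, V_3 = 22.73 V
Power in each resistor, P = (ΔV)²/R:
  P_R1 = (24 - 22.82)²/56 = 0.02488 W
  P_R2 = (22.82 - 0)²/1100 = 0.4734 W
  P_R3 = (22.82 - 22.73)²/270 = 0.00003016 W
  P_R4 = (22.73 - 22.73)²/11 = 0.000001229 W
  P_R5 = (22.73 - 0)²/68000 = 0.007595 W
P_total = P_R1 + P_R2 + P_R3 + P_R4 + P_R5 = 0.5059 W

Final answer: 0.5059 W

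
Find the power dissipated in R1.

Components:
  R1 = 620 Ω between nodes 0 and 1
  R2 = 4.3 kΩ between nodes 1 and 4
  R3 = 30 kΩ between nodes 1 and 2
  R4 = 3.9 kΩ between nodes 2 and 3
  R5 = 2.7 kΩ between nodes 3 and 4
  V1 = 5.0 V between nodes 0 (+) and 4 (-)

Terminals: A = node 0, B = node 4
Nodal analysis, taking node 4 as the 0 V reference.
Source V1 fixes V_0 = 5 V.
KCL at each unknown node (sum of currents leaving = 0; resistances in Ω):
  Node 1: (V_1 - 5)/620 + (V_1 - 0)/4300 + (V_1 - V_2)/30000 = 0
  Node 2: (V_2 - V_1)/30000 + (V_2 - V_3)/3900 = 0
  Node 3: (V_3 - V_2)/3900 + (V_3 - 0)/2700 = 0
Collecting terms (coefficients in siemens):
  0.001879·V_1 - 0.00003333·V_2 = 0.008065
  0.0002897·V_2 - 0.00003333·V_1 - 0.0002564·V_3 = 0
  0.0006268·V_3 - 0.0002564·V_2 = 0
Solving these 3 simultaneous equations (Gaussian elimination) gives:
  V_1 = 4.306 V, V_2 = 0.7765 V, V_3 = 0.3177 V
I_R1 = (V_0 - V_1)/R1 = (5 - 4.306)/620 = 0.001119 A
P_R1 = I_R1² × R1 = (0.001119)² × 620 = 0.0007765 W

Final answer: 0.0007765 W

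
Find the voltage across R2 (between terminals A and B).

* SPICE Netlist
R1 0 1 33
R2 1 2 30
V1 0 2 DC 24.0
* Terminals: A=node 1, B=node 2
R1 and R2 are in series across V1 (node 0 → node 1 → node 2), and the output A–B is taken across R2, so this is a voltage divider.
Series current: I = V1/(R1 + R2) = 24/(33 + 30) = 24/63 = 0.381 A
V_R2 = I × R2 = V1 × R2/(R1 + R2) = 24 × 30/63 = 11.43 V

Final answer: 11.43 V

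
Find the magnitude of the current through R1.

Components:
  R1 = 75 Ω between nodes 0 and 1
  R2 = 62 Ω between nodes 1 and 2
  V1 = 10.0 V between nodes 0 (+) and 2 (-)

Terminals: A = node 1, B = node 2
Nodal analysis, taking node 2 as the 0 V reference.
Source V1 fixes V_0 = 10 V.
KCL at each unknown node (sum of currents leaving = 0; resistances in Ω):
  Node 1: (V_1 - 10)/75 + (V_1 - 0)/62 = 0
Collecting terms: 0.02946 × V_1 = 0.1333  =>  V_1 = 4.526 V
I_R1 = (V_0 - V_1)/R1 = (10 - 4.526)/75 = 0.07299 A
|I_R1| = 0.07299 A

Final answer: |I_R1| = 0.07299 A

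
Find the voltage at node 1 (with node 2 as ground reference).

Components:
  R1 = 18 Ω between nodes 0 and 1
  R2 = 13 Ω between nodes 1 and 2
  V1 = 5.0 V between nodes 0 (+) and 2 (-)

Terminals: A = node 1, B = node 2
Nodal analysis, taking node 2 as the 0 V reference.
Source V1 fixes V_0 = 5 V.
KCL at each unknown node (sum of currents leaving = 0; resistances in Ω):
  Node 1: (V_1 - 5)/18 + (V_1 - 0)/13 = 0
Collecting terms: 0.1325 × V_1 = 0.2778  =>  V_1 = 2.097 V
The requested potential is V_1 = 2.097 V.

Final answer: V_1 = 2.097 V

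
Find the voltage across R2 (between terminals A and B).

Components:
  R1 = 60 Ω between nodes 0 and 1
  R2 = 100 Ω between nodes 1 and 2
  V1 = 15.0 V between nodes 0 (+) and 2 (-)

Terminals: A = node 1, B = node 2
R1 and R2 are in series across V1 (node 0 → node 1 → node 2), and the output A–B is taken across R2, so this is a voltage divider.
Series current: I = V1/(R1 + R2) = 15/(60 + 100) = 15/160 = 0.09375 A
V_R2 = I × R2 = V1 × R2/(R1 + R2) = 15 × 100/160 = 9.375 V

Final answer: 9.375 V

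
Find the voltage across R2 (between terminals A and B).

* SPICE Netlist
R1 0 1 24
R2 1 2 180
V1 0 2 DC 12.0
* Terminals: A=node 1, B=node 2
R1 and R2 are in series across V1 (node 0 → node 1 → node 2), and the output A–B is taken across R2, so this is a voltage divider.
Series current: I = V1/(R1 + R2) = 12/(24 + 180) = 12/204 = 0.05882 A
V_R2 = I × R2 = V1 × R2/(R1 + R2) = 12 × 180/204 = 10.59 V

Final answer: 10.59 V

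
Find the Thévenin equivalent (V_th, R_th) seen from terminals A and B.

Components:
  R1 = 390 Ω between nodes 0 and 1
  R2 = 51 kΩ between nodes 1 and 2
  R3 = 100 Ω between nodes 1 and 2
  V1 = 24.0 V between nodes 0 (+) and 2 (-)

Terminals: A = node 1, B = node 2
Step 1 — V_th is the open-circuit voltage V_A - V_B (nothing connected across the terminals).
Nodal analysis, taking node 2 as the 0 V reference.
Source V1 fixes V_0 = 24 V.
KCL at each unknown node (sum of currents leaving = 0; resistances in Ω):
  Node 1: (V_1 - 24)/390 + (V_1 - 0)/51000 + (V_1 - 0)/100 = 0
Collecting terms: 0.01258 × V_1 = 0.06154  =>  V_1 = 4.89 V
V_th = V_1 - V_2 = 4.89 - 0 = 4.89 V
Step 2 — R_th: zero the source — replace V1 by a short circuit (node 2 merges into node 0) — and find the resistance seen between A (node 1) and B (node 0).
Reduce the network between node 1 (A) and node 0 (B) by series/parallel combination:
  Rp1 = R1 ‖ R2 ‖ R3 (parallel, all between nodes 0 and 1) = 1/(1/390 + 1/51000 + 1/100) = 79.47 Ω
R_th = 79.47 Ω

Final answer: V_th = 4.89 V, R_th = 79.47 Ω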